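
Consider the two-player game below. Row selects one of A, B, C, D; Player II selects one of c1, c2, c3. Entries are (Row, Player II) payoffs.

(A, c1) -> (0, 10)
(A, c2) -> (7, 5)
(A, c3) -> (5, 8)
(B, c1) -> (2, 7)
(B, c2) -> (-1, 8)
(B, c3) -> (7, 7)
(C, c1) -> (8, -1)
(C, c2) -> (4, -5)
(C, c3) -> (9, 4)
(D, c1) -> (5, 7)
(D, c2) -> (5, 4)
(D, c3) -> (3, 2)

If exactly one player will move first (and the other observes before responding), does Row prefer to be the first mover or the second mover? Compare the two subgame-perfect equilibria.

If Row leads: Player II's best replies are A→c1, B→c2, C→c3, D→c1; Row's induced payoffs 0, -1, 9, 5; outcome (C, c3), payoffs (9, 4).
If Player II leads: Row's best replies are c1→C, c2→A, c3→C; Player II's induced payoffs -1, 5, 4; outcome (A, c2), payoffs (7, 5).
Row gets 9 moving first and 7 moving second, so Row prefers to move first.

first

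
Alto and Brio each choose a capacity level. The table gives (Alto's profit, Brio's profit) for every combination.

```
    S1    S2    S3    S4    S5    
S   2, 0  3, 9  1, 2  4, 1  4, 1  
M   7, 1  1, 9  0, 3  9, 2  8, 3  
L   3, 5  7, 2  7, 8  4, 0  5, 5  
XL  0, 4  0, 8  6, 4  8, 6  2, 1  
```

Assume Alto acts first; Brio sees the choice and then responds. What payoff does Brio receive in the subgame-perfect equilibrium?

Work backward from Brio's decision.
- S: Brio compares 0, 9, 2, 1, 1 and picks S2; Alto would get 3.
- M: Brio compares 1, 9, 3, 2, 3 and picks S2; Alto would get 1.
- L: Brio compares 5, 2, 8, 0, 5 and picks S3; Alto would get 7.
- XL: Brio compares 4, 8, 4, 6, 1 and picks S2; Alto would get 0.
Maximizing over 3, 1, 7, 0, Alto chooses L. Subgame-perfect outcome: (L, S3) with payoffs (7, 8).

8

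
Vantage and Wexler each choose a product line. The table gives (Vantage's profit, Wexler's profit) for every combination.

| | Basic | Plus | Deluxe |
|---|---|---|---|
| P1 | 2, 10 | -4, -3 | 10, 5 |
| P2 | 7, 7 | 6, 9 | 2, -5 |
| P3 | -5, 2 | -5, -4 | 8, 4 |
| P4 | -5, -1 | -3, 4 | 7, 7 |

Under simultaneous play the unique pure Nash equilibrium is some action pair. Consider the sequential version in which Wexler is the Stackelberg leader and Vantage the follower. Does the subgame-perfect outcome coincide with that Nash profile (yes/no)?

yes

Work backward from Vantage's decision.
- Basic: BR = P2, leader payoff 7.
- Plus: BR = P2, leader payoff 9.
- Deluxe: BR = P1, leader payoff 5.
Wexler's induced payoffs are 7, 9, 5, so Wexler commits to Plus. Subgame-perfect outcome: (P2, Plus) with payoffs (6, 9).
Under simultaneous play:
Vantage's best replies: Basic→P2; Plus→P2; Deluxe→P1.
Wexler's best replies: P1→Basic; P2→Plus; P3→Deluxe; P4→Deluxe.
Only (P2, Plus) has each player best-responding; Nash payoffs (6, 9).
Sequential outcome (P2, Plus) coincides with the Nash profile (P2, Plus).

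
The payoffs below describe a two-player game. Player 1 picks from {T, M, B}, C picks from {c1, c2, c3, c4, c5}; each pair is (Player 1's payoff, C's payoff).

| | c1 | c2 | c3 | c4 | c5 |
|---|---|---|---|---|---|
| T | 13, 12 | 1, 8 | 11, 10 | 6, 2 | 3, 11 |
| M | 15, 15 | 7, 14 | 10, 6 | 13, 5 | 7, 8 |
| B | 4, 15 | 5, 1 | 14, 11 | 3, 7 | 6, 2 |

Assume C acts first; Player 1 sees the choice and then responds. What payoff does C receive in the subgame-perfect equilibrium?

Backward induction with C moving first.
- c1: BR = M, leader payoff 15.
- c2: BR = M, leader payoff 14.
- c3: BR = B, leader payoff 11.
- c4: BR = M, leader payoff 5.
- c5: BR = M, leader payoff 8.
Maximizing over 15, 14, 11, 5, 8, C chooses c1. Subgame-perfect outcome: (M, c1) with payoffs (15, 15).

15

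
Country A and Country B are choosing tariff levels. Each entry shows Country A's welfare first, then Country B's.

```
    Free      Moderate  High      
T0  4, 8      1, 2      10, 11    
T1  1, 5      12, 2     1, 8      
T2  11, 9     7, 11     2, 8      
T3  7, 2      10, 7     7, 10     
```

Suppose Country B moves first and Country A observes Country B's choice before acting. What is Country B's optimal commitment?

Backward induction with Country B moving first.
- Free → Country A plays T2 (best of 4, 1, 11, 7); Country B gets 9.
- Moderate → Country A plays T1 (best of 1, 12, 7, 10); Country B gets 2.
- High → Country A plays T0 (best of 10, 1, 2, 7); Country B gets 11.
Maximizing over 9, 2, 11, Country B chooses High. Subgame-perfect outcome: (T0, High) with payoffs (10, 11).

High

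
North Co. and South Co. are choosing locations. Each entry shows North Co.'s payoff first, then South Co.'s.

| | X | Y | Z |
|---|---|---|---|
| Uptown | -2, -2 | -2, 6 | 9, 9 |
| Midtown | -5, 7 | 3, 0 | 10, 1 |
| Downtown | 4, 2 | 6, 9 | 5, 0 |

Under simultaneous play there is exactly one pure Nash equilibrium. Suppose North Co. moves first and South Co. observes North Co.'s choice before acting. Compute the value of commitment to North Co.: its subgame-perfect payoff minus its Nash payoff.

Work backward from South Co.'s decision.
- Uptown: South Co. compares -2, 6, 9 and picks Z; North Co. would get 9.
- Midtown: South Co. compares 7, 0, 1 and picks X; North Co. would get -5.
- Downtown: South Co. compares 2, 9, 0 and picks Y; North Co. would get 6.
North Co.'s induced payoffs are 9, -5, 6, so North Co. commits to Uptown. Subgame-perfect outcome: (Uptown, Z) with payoffs (9, 9).
Under simultaneous play:
North Co.'s best replies: X→Downtown; Y→Downtown; Z→Midtown.
South Co.'s best replies: Uptown→Z; Midtown→X; Downtown→Y.
Only (Downtown, Y) has each player best-responding; Nash payoffs (6, 9).
North Co.'s commitment gain: 9 − 6 = 3.

3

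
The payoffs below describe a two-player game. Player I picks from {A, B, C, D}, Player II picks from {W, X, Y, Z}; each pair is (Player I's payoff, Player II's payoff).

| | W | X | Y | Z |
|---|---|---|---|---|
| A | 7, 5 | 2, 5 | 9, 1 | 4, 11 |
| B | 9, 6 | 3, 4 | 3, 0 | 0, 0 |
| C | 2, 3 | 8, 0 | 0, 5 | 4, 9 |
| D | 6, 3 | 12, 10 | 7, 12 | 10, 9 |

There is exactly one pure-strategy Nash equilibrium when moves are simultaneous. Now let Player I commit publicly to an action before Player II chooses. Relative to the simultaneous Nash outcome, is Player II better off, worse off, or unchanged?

unchanged

Player II best-responds to each possible Player I move:
- A → Player II plays Z (best of 5, 5, 1, 11); Player I gets 4.
- B → Player II plays W (best of 6, 4, 0, 0); Player I gets 9.
- C → Player II plays Z (best of 3, 0, 5, 9); Player I gets 4.
- D → Player II plays Y (best of 3, 10, 12, 9); Player I gets 7.
Maximizing over 4, 9, 4, 7, Player I chooses B. Subgame-perfect outcome: (B, W) with payoffs (9, 6).
Under simultaneous play:
Player I's best replies: W→B; X→D; Y→A; Z→D.
Player II's best replies: A→Z; B→W; C→Z; D→Y.
Only (B, W) has each player best-responding; Nash payoffs (9, 6).
Player II earns 6 sequentially versus 6 at the Nash outcome: unchanged.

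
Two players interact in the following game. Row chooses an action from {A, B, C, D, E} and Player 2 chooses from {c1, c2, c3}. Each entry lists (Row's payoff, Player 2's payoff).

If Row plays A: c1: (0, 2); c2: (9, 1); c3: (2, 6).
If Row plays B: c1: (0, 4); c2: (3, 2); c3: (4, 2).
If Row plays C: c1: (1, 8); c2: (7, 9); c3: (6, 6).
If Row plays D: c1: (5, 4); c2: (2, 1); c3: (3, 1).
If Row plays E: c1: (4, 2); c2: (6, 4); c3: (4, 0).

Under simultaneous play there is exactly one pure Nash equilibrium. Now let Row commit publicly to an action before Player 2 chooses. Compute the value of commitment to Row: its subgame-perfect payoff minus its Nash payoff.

2

Work backward from Player 2's decision.
- A: Player 2 compares 2, 1, 6 and picks c3; Row would get 2.
- B: Player 2 compares 4, 2, 2 and picks c1; Row would get 0.
- C: Player 2 compares 8, 9, 6 and picks c2; Row would get 7.
- D: Player 2 compares 4, 1, 1 and picks c1; Row would get 5.
- E: Player 2 compares 2, 4, 0 and picks c2; Row would get 6.
Among 2, 0, 7, 5, 6, the best is 7 at C. Subgame-perfect outcome: (C, c2) with payoffs (7, 9).
For the simultaneous game, intersect best replies.
Row's best replies: c1→D; c2→A; c3→C.
Player 2's best replies: A→c3; B→c1; C→c2; D→c1; E→c2.
Only (D, c1) has each player best-responding; Nash payoffs (5, 4).
Row's commitment gain: 7 − 5 = 2.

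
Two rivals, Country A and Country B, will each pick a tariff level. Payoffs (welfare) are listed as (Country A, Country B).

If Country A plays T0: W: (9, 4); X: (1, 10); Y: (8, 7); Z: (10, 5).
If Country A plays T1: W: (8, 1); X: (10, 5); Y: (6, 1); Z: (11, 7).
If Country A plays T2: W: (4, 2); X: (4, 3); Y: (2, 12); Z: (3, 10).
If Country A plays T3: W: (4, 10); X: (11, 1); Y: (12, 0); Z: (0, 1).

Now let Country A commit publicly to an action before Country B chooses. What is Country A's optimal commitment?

T1

Solve by backward induction (Country A leads).
- T0: Country B compares 4, 10, 7, 5 and picks X; Country A would get 1.
- T1: Country B compares 1, 5, 1, 7 and picks Z; Country A would get 11.
- T2: Country B compares 2, 3, 12, 10 and picks Y; Country A would get 2.
- T3: Country B compares 10, 1, 0, 1 and picks W; Country A would get 4.
Maximizing over 1, 11, 2, 4, Country A chooses T1. Subgame-perfect outcome: (T1, Z) with payoffs (11, 7).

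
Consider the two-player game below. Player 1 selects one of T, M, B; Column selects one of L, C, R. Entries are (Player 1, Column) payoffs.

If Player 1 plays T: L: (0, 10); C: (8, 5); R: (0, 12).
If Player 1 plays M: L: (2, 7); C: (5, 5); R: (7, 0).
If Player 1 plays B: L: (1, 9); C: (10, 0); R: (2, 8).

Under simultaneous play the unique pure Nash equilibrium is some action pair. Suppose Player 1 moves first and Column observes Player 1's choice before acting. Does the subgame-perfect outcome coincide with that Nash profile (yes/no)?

yes

Backward induction with Player 1 moving first.
- T: Column compares 10, 5, 12 and picks R; Player 1 would get 0.
- M: Column compares 7, 5, 0 and picks L; Player 1 would get 2.
- B: Column compares 9, 0, 8 and picks L; Player 1 would get 1.
Among 0, 2, 1, the best is 2 at M. Subgame-perfect outcome: (M, L) with payoffs (2, 7).
Under simultaneous play:
Player 1's best replies: L→M; C→B; R→M.
Column's best replies: T→R; M→L; B→L.
Only (M, L) has each player best-responding; Nash payoffs (2, 7).
Sequential outcome (M, L) coincides with the Nash profile (M, L).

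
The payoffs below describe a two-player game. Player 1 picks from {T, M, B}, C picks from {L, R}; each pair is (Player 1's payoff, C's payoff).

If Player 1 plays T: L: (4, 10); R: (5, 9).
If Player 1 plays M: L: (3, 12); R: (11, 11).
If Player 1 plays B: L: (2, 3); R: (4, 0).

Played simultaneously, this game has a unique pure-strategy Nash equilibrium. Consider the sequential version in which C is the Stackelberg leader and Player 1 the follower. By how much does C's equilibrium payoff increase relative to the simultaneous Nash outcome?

Work backward from Player 1's decision.
- L: Player 1 compares 4, 3, 2 and picks T; C would get 10.
- R: Player 1 compares 5, 11, 4 and picks M; C would get 11.
C's induced payoffs are 10, 11, so C commits to R. Subgame-perfect outcome: (M, R) with payoffs (11, 11).
For the simultaneous game, intersect best replies.
Player 1's best replies: L→T; R→M.
C's best replies: T→L; M→L; B→L.
Only (T, L) has each player best-responding; Nash payoffs (4, 10).
C's commitment gain: 11 − 10 = 1.

1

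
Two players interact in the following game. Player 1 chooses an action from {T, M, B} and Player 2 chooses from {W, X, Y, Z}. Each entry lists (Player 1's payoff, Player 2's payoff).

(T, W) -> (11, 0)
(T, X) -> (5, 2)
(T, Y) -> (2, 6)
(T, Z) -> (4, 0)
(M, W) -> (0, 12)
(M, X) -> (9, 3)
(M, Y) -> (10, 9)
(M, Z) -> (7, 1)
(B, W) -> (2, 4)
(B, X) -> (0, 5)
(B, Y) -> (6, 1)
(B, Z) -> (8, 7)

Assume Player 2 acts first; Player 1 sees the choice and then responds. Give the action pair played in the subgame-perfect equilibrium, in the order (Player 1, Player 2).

Player 1 best-responds to each possible Player 2 move:
- W: BR = T, leader payoff 0.
- X: BR = M, leader payoff 3.
- Y: BR = M, leader payoff 9.
- Z: BR = B, leader payoff 7.
Maximizing over 0, 3, 9, 7, Player 2 chooses Y. Subgame-perfect outcome: (M, Y) with payoffs (10, 9).

(M, Y)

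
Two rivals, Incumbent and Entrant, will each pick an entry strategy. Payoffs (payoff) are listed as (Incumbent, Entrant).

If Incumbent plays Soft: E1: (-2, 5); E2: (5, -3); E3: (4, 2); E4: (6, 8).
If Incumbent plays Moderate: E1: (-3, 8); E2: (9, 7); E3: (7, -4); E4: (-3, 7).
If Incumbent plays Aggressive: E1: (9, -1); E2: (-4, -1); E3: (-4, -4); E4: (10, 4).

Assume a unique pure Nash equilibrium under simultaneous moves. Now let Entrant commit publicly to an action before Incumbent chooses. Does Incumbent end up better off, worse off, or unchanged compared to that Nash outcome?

worse off

Incumbent best-responds to each possible Entrant move:
- E1 → Incumbent plays Aggressive (best of -2, -3, 9); Entrant gets -1.
- E2 → Incumbent plays Moderate (best of 5, 9, -4); Entrant gets 7.
- E3 → Incumbent plays Moderate (best of 4, 7, -4); Entrant gets -4.
- E4 → Incumbent plays Aggressive (best of 6, -3, 10); Entrant gets 4.
Among -1, 7, -4, 4, the best is 7 at E2. Subgame-perfect outcome: (Moderate, E2) with payoffs (9, 7).
Under simultaneous play:
Incumbent's best replies: E1→Aggressive; E2→Moderate; E3→Moderate; E4→Aggressive.
Entrant's best replies: Soft→E4; Moderate→E1; Aggressive→E4.
The unique mutual best reply is (Aggressive, E4), giving (10, 4).
Incumbent earns 9 sequentially versus 10 at the Nash outcome: worse off.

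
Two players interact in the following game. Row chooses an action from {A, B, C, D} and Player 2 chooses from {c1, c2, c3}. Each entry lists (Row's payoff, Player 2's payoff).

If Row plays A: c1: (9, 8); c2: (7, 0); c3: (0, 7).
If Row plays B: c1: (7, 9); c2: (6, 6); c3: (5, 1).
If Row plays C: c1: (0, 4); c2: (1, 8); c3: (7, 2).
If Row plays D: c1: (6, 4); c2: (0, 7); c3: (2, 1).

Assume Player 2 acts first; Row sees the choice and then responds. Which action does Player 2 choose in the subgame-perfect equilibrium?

c1

Backward induction with Player 2 moving first.
- c1: Row compares 9, 7, 0, 6 and picks A; Player 2 would get 8.
- c2: Row compares 7, 6, 1, 0 and picks A; Player 2 would get 0.
- c3: Row compares 0, 5, 7, 2 and picks C; Player 2 would get 2.
Among 8, 0, 2, the best is 8 at c1. Subgame-perfect outcome: (A, c1) with payoffs (9, 8).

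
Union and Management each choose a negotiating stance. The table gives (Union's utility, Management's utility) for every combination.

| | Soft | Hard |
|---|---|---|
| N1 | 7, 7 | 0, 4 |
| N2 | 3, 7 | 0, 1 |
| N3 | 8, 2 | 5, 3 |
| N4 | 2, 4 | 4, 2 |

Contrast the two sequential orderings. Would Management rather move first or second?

second

If Union leads: Management's best replies are N1→Soft, N2→Soft, N3→Hard, N4→Soft; Union's induced payoffs 7, 3, 5, 2; outcome (N1, Soft), payoffs (7, 7).
If Management leads: Union's best replies are Soft→N3, Hard→N3; Management's induced payoffs 2, 3; outcome (N3, Hard), payoffs (5, 3).
Management gets 3 moving first and 7 moving second, so Management prefers to move second.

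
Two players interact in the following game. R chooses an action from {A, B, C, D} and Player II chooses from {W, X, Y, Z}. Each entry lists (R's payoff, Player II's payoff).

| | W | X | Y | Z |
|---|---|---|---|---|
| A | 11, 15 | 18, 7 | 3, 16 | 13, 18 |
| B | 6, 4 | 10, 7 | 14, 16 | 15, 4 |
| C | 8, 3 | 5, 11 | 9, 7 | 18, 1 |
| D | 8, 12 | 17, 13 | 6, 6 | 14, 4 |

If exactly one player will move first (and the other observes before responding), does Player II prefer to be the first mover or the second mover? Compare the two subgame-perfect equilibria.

If R leads: Player II's best replies are A→Z, B→Y, C→X, D→X; R's induced payoffs 13, 14, 5, 17; outcome (D, X), payoffs (17, 13).
If Player II leads: R's best replies are W→A, X→A, Y→B, Z→C; Player II's induced payoffs 15, 7, 16, 1; outcome (B, Y), payoffs (14, 16).
Player II gets 16 moving first and 13 moving second, so Player II prefers to move first.

first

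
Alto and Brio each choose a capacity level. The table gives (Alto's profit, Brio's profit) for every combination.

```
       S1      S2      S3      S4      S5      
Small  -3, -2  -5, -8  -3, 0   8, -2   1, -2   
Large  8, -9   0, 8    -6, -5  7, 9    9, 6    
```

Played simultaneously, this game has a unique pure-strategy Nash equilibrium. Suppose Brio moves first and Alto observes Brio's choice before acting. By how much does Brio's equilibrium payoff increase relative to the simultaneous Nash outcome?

Alto best-responds to each possible Brio move:
- S1: Alto compares -3, 8 and picks Large; Brio would get -9.
- S2: Alto compares -5, 0 and picks Large; Brio would get 8.
- S3: Alto compares -3, -6 and picks Small; Brio would get 0.
- S4: Alto compares 8, 7 and picks Small; Brio would get -2.
- S5: Alto compares 1, 9 and picks Large; Brio would get 6.
Among -9, 8, 0, -2, 6, the best is 8 at S2. Subgame-perfect outcome: (Large, S2) with payoffs (0, 8).
Under simultaneous play:
Alto's best replies: S1→Large; S2→Large; S3→Small; S4→Small; S5→Large.
Brio's best replies: Small→S3; Large→S4.
Only (Small, S3) has each player best-responding; Nash payoffs (-3, 0).
Brio's commitment gain: 8 − 0 = 8.

8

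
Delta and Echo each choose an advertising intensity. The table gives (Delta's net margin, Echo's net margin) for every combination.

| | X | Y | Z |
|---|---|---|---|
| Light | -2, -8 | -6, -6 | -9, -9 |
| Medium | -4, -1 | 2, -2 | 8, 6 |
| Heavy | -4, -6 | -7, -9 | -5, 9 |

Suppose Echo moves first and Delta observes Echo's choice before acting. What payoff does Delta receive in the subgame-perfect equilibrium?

Delta best-responds to each possible Echo move:
- X: Delta compares -2, -4, -4 and picks Light; Echo would get -8.
- Y: Delta compares -6, 2, -7 and picks Medium; Echo would get -2.
- Z: Delta compares -9, 8, -5 and picks Medium; Echo would get 6.
Among -8, -2, 6, the best is 6 at Z. Subgame-perfect outcome: (Medium, Z) with payoffs (8, 6).

8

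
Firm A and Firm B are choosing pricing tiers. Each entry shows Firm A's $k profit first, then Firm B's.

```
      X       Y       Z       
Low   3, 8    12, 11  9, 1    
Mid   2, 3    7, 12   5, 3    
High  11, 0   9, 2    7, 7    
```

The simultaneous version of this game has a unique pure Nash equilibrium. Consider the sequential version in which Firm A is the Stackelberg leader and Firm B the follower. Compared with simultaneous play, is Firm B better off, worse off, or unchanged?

unchanged

Firm B best-responds to each possible Firm A move:
- Low: BR = Y, leader payoff 12.
- Mid: BR = Y, leader payoff 7.
- High: BR = Z, leader payoff 7.
Maximizing over 12, 7, 7, Firm A chooses Low. Subgame-perfect outcome: (Low, Y) with payoffs (12, 11).
For the simultaneous game, intersect best replies.
Firm A's best replies: X→High; Y→Low; Z→Low.
Firm B's best replies: Low→Y; Mid→Y; High→Z.
Only (Low, Y) has each player best-responding; Nash payoffs (12, 11).
Firm B earns 11 sequentially versus 11 at the Nash outcome: unchanged.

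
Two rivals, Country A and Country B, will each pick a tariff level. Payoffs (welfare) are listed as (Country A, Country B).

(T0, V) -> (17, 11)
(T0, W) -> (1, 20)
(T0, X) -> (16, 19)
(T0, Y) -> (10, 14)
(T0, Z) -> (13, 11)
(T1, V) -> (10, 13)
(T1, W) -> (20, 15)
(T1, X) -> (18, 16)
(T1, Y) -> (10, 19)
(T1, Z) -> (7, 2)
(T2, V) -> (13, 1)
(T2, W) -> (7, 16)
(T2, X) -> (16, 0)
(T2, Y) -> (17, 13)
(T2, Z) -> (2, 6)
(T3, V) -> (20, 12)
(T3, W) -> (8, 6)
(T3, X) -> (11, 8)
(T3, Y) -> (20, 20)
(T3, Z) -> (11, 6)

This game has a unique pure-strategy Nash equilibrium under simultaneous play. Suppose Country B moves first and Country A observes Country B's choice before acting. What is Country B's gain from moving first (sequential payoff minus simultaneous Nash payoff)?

0

Country A best-responds to each possible Country B move:
- V → Country A plays T3 (best of 17, 10, 13, 20); Country B gets 12.
- W → Country A plays T1 (best of 1, 20, 7, 8); Country B gets 15.
- X → Country A plays T1 (best of 16, 18, 16, 11); Country B gets 16.
- Y → Country A plays T3 (best of 10, 10, 17, 20); Country B gets 20.
- Z → Country A plays T0 (best of 13, 7, 2, 11); Country B gets 11.
Among 12, 15, 16, 20, 11, the best is 20 at Y. Subgame-perfect outcome: (T3, Y) with payoffs (20, 20).
Now find the simultaneous Nash equilibrium.
Country A's best replies: V→T3; W→T1; X→T1; Y→T3; Z→T0.
Country B's best replies: T0→W; T1→Y; T2→W; T3→Y.
The unique mutual best reply is (T3, Y), giving (20, 20).
Country B's commitment gain: 20 − 20 = 0.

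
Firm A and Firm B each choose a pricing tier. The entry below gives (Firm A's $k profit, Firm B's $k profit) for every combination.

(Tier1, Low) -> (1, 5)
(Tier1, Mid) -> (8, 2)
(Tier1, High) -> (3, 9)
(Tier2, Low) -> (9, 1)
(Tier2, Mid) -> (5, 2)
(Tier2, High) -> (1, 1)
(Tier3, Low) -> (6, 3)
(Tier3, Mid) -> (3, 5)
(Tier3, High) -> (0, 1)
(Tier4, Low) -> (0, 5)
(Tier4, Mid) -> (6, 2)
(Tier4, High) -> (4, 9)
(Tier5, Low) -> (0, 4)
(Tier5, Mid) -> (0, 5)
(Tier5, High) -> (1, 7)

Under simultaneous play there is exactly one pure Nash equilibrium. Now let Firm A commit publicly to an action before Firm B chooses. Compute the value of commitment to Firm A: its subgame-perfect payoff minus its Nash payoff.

1

Firm B best-responds to each possible Firm A move:
- Tier1: BR = High, leader payoff 3.
- Tier2: BR = Mid, leader payoff 5.
- Tier3: BR = Mid, leader payoff 3.
- Tier4: BR = High, leader payoff 4.
- Tier5: BR = High, leader payoff 1.
Among 3, 5, 3, 4, 1, the best is 5 at Tier2. Subgame-perfect outcome: (Tier2, Mid) with payoffs (5, 2).
Now find the simultaneous Nash equilibrium.
Firm A's best replies: Low→Tier2; Mid→Tier1; High→Tier4.
Firm B's best replies: Tier1→High; Tier2→Mid; Tier3→Mid; Tier4→High; Tier5→High.
The unique mutual best reply is (Tier4, High), giving (4, 9).
Firm A's commitment gain: 5 − 4 = 1.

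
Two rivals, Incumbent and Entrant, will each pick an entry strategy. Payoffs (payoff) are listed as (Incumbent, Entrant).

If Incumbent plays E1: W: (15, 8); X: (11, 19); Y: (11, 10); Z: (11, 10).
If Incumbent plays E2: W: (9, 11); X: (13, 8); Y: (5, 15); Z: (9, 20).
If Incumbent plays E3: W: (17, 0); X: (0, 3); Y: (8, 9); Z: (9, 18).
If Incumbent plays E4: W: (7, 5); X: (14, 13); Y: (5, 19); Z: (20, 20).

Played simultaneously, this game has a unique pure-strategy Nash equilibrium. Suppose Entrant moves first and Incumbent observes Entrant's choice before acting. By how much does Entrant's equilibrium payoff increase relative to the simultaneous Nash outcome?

0

Solve by backward induction (Entrant leads).
- W: Incumbent compares 15, 9, 17, 7 and picks E3; Entrant would get 0.
- X: Incumbent compares 11, 13, 0, 14 and picks E4; Entrant would get 13.
- Y: Incumbent compares 11, 5, 8, 5 and picks E1; Entrant would get 10.
- Z: Incumbent compares 11, 9, 9, 20 and picks E4; Entrant would get 20.
Entrant's induced payoffs are 0, 13, 10, 20, so Entrant commits to Z. Subgame-perfect outcome: (E4, Z) with payoffs (20, 20).
Under simultaneous play:
Incumbent's best replies: W→E3; X→E4; Y→E1; Z→E4.
Entrant's best replies: E1→X; E2→Z; E3→Z; E4→Z.
Only (E4, Z) has each player best-responding; Nash payoffs (20, 20).
Entrant's commitment gain: 20 − 20 = 0.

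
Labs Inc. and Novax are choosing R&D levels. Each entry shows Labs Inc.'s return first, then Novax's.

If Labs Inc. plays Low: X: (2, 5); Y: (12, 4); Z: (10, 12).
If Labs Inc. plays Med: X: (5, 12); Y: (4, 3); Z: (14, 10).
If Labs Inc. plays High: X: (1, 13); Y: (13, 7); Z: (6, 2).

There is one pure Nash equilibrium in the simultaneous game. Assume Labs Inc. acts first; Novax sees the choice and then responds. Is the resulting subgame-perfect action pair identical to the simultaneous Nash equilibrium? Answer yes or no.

Backward induction with Labs Inc. moving first.
- Low: Novax compares 5, 4, 12 and picks Z; Labs Inc. would get 10.
- Med: Novax compares 12, 3, 10 and picks X; Labs Inc. would get 5.
- High: Novax compares 13, 7, 2 and picks X; Labs Inc. would get 1.
Among 10, 5, 1, the best is 10 at Low. Subgame-perfect outcome: (Low, Z) with payoffs (10, 12).
Now find the simultaneous Nash equilibrium.
Labs Inc.'s best replies: X→Med; Y→High; Z→Med.
Novax's best replies: Low→Z; Med→X; High→X.
Only (Med, X) has each player best-responding; Nash payoffs (5, 12).
Sequential outcome (Low, Z) differs from the Nash profile (Med, X).

no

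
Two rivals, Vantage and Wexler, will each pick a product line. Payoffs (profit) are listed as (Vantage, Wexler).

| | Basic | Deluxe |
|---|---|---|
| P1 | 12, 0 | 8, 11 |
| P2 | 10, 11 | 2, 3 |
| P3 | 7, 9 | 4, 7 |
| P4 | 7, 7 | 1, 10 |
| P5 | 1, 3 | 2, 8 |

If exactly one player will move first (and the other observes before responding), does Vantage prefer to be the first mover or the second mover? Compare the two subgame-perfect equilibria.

first

If Vantage leads: Wexler's best replies are P1→Deluxe, P2→Basic, P3→Basic, P4→Deluxe, P5→Deluxe; Vantage's induced payoffs 8, 10, 7, 1, 2; outcome (P2, Basic), payoffs (10, 11).
If Wexler leads: Vantage's best replies are Basic→P1, Deluxe→P1; Wexler's induced payoffs 0, 11; outcome (P1, Deluxe), payoffs (8, 11).
Vantage gets 10 moving first and 8 moving second, so Vantage prefers to move first.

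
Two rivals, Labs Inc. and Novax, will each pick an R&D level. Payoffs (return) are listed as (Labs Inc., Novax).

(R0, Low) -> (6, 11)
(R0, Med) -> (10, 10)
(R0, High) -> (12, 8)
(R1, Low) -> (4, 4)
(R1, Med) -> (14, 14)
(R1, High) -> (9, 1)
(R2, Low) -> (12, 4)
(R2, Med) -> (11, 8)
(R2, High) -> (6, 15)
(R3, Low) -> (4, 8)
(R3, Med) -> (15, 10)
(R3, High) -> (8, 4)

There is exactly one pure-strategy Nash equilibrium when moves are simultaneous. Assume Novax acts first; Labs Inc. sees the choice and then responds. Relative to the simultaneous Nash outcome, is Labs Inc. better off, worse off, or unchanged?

Backward induction with Novax moving first.
- Low: Labs Inc. compares 6, 4, 12, 4 and picks R2; Novax would get 4.
- Med: Labs Inc. compares 10, 14, 11, 15 and picks R3; Novax would get 10.
- High: Labs Inc. compares 12, 9, 6, 8 and picks R0; Novax would get 8.
Among 4, 10, 8, the best is 10 at Med. Subgame-perfect outcome: (R3, Med) with payoffs (15, 10).
Now find the simultaneous Nash equilibrium.
Labs Inc.'s best replies: Low→R2; Med→R3; High→R0.
Novax's best replies: R0→Low; R1→Med; R2→High; R3→Med.
Only (R3, Med) has each player best-responding; Nash payoffs (15, 10).
Labs Inc. earns 15 sequentially versus 15 at the Nash outcome: unchanged.

unchanged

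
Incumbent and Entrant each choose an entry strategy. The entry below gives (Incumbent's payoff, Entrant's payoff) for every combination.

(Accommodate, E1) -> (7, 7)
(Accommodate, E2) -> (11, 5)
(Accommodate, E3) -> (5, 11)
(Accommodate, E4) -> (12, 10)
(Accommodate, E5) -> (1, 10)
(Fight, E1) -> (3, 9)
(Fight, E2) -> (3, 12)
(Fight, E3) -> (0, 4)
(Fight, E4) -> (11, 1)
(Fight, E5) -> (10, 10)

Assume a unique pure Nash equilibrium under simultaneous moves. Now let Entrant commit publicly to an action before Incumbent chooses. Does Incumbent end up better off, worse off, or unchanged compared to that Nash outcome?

Backward induction with Entrant moving first.
- E1: Incumbent compares 7, 3 and picks Accommodate; Entrant would get 7.
- E2: Incumbent compares 11, 3 and picks Accommodate; Entrant would get 5.
- E3: Incumbent compares 5, 0 and picks Accommodate; Entrant would get 11.
- E4: Incumbent compares 12, 11 and picks Accommodate; Entrant would get 10.
- E5: Incumbent compares 1, 10 and picks Fight; Entrant would get 10.
Maximizing over 7, 5, 11, 10, 10, Entrant chooses E3. Subgame-perfect outcome: (Accommodate, E3) with payoffs (5, 11).
Now find the simultaneous Nash equilibrium.
Incumbent's best replies: E1→Accommodate; E2→Accommodate; E3→Accommodate; E4→Accommodate; E5→Fight.
Entrant's best replies: Accommodate→E3; Fight→E2.
The unique mutual best reply is (Accommodate, E3), giving (5, 11).
Incumbent earns 5 sequentially versus 5 at the Nash outcome: unchanged.

unchanged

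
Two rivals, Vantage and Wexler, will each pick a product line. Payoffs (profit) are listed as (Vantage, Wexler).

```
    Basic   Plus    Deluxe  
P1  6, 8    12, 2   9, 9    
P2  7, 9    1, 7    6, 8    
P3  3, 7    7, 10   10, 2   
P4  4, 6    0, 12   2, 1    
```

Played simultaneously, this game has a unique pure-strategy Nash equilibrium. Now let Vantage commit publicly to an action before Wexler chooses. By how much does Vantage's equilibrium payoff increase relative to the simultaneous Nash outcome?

2

Backward induction with Vantage moving first.
- P1: Wexler compares 8, 2, 9 and picks Deluxe; Vantage would get 9.
- P2: Wexler compares 9, 7, 8 and picks Basic; Vantage would get 7.
- P3: Wexler compares 7, 10, 2 and picks Plus; Vantage would get 7.
- P4: Wexler compares 6, 12, 1 and picks Plus; Vantage would get 0.
Vantage's induced payoffs are 9, 7, 7, 0, so Vantage commits to P1. Subgame-perfect outcome: (P1, Deluxe) with payoffs (9, 9).
Under simultaneous play:
Vantage's best replies: Basic→P2; Plus→P1; Deluxe→P3.
Wexler's best replies: P1→Deluxe; P2→Basic; P3→Plus; P4→Plus.
The unique mutual best reply is (P2, Basic), giving (7, 9).
Vantage's commitment gain: 9 − 7 = 2.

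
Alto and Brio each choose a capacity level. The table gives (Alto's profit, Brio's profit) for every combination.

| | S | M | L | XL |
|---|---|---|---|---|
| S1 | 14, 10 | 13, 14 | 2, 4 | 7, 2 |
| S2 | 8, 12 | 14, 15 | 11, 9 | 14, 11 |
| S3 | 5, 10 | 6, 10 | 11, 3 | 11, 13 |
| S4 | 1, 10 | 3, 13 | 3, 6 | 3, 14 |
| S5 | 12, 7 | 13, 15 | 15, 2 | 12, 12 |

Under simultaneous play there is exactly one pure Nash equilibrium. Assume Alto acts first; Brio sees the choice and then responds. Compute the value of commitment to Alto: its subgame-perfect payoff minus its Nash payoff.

0

Work backward from Brio's decision.
- S1 → Brio plays M (best of 10, 14, 4, 2); Alto gets 13.
- S2 → Brio plays M (best of 12, 15, 9, 11); Alto gets 14.
- S3 → Brio plays XL (best of 10, 10, 3, 13); Alto gets 11.
- S4 → Brio plays XL (best of 10, 13, 6, 14); Alto gets 3.
- S5 → Brio plays M (best of 7, 15, 2, 12); Alto gets 13.
Alto's induced payoffs are 13, 14, 11, 3, 13, so Alto commits to S2. Subgame-perfect outcome: (S2, M) with payoffs (14, 15).
Under simultaneous play:
Alto's best replies: S→S1; M→S2; L→S5; XL→S2.
Brio's best replies: S1→M; S2→M; S3→XL; S4→XL; S5→M.
Only (S2, M) has each player best-responding; Nash payoffs (14, 15).
Alto's commitment gain: 14 − 14 = 0.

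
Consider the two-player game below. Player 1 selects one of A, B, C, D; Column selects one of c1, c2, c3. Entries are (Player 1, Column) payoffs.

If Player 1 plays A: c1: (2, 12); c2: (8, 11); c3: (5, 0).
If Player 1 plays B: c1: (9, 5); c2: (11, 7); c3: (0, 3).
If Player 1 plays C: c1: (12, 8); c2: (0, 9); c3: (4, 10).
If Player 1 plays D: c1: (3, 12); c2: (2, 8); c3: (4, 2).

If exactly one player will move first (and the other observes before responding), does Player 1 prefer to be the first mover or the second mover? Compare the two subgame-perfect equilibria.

If Player 1 leads: Column's best replies are A→c1, B→c2, C→c3, D→c1; Player 1's induced payoffs 2, 11, 4, 3; outcome (B, c2), payoffs (11, 7).
If Column leads: Player 1's best replies are c1→C, c2→B, c3→A; Column's induced payoffs 8, 7, 0; outcome (C, c1), payoffs (12, 8).
Player 1 gets 11 moving first and 12 moving second, so Player 1 prefers to move second.

second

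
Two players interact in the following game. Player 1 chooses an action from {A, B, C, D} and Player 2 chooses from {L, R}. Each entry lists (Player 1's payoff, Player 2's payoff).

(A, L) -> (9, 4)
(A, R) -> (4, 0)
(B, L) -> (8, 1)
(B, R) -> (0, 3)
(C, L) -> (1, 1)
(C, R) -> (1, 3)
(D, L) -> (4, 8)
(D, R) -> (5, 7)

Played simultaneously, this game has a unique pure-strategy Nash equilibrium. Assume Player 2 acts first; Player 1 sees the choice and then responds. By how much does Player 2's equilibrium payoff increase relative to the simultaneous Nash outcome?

Work backward from Player 1's decision.
- L → Player 1 plays A (best of 9, 8, 1, 4); Player 2 gets 4.
- R → Player 1 plays D (best of 4, 0, 1, 5); Player 2 gets 7.
Player 2's induced payoffs are 4, 7, so Player 2 commits to R. Subgame-perfect outcome: (D, R) with payoffs (5, 7).
For the simultaneous game, intersect best replies.
Player 1's best replies: L→A; R→D.
Player 2's best replies: A→L; B→R; C→R; D→L.
The unique mutual best reply is (A, L), giving (9, 4).
Player 2's commitment gain: 7 − 4 = 3.

3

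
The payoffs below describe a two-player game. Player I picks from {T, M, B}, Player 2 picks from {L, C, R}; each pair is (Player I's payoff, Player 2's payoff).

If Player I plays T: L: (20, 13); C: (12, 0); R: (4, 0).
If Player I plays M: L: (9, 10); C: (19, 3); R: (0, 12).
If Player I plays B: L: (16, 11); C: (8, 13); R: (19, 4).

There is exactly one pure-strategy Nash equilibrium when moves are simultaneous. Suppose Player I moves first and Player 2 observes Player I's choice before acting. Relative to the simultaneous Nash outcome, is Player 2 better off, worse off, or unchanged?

unchanged

Player 2 best-responds to each possible Player I move:
- T: Player 2 compares 13, 0, 0 and picks L; Player I would get 20.
- M: Player 2 compares 10, 3, 12 and picks R; Player I would get 0.
- B: Player 2 compares 11, 13, 4 and picks C; Player I would get 8.
Player I's induced payoffs are 20, 0, 8, so Player I commits to T. Subgame-perfect outcome: (T, L) with payoffs (20, 13).
For the simultaneous game, intersect best replies.
Player I's best replies: L→T; C→M; R→B.
Player 2's best replies: T→L; M→R; B→C.
Only (T, L) has each player best-responding; Nash payoffs (20, 13).
Player 2 earns 13 sequentially versus 13 at the Nash outcome: unchanged.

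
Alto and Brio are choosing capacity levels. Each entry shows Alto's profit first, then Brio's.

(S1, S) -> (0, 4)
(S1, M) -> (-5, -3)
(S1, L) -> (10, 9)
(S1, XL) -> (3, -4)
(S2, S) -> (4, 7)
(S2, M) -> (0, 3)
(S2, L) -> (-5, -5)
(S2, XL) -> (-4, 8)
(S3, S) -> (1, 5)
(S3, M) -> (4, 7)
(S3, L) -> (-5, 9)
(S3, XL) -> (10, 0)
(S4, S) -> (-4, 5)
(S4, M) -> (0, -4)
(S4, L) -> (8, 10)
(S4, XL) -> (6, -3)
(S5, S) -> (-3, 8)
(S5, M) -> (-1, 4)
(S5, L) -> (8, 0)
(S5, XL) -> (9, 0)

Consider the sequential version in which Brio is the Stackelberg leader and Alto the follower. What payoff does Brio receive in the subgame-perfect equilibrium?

Solve by backward induction (Brio leads).
- S: BR = S2, leader payoff 7.
- M: BR = S3, leader payoff 7.
- L: BR = S1, leader payoff 9.
- XL: BR = S3, leader payoff 0.
Among 7, 7, 9, 0, the best is 9 at L. Subgame-perfect outcome: (S1, L) with payoffs (10, 9).

9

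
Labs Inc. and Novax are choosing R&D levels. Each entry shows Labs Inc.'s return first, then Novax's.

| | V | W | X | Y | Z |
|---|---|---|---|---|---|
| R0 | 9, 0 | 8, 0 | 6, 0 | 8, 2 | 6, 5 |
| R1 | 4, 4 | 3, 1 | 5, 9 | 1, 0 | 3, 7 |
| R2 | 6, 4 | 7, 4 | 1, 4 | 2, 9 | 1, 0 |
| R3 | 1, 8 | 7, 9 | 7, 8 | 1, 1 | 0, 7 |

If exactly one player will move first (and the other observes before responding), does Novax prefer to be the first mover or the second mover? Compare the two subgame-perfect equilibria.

If Labs Inc. leads: Novax's best replies are R0→Z, R1→X, R2→Y, R3→W; Labs Inc.'s induced payoffs 6, 5, 2, 7; outcome (R3, W), payoffs (7, 9).
If Novax leads: Labs Inc.'s best replies are V→R0, W→R0, X→R3, Y→R0, Z→R0; Novax's induced payoffs 0, 0, 8, 2, 5; outcome (R3, X), payoffs (7, 8).
Novax gets 8 moving first and 9 moving second, so Novax prefers to move second.

second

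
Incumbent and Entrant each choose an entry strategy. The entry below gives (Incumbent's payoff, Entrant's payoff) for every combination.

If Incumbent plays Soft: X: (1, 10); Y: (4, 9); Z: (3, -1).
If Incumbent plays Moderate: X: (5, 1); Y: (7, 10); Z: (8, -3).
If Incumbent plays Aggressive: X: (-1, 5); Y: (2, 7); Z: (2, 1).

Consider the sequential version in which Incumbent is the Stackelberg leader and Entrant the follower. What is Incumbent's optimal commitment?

Work backward from Entrant's decision.
- Soft: Entrant compares 10, 9, -1 and picks X; Incumbent would get 1.
- Moderate: Entrant compares 1, 10, -3 and picks Y; Incumbent would get 7.
- Aggressive: Entrant compares 5, 7, 1 and picks Y; Incumbent would get 2.
Among 1, 7, 2, the best is 7 at Moderate. Subgame-perfect outcome: (Moderate, Y) with payoffs (7, 10).

Moderate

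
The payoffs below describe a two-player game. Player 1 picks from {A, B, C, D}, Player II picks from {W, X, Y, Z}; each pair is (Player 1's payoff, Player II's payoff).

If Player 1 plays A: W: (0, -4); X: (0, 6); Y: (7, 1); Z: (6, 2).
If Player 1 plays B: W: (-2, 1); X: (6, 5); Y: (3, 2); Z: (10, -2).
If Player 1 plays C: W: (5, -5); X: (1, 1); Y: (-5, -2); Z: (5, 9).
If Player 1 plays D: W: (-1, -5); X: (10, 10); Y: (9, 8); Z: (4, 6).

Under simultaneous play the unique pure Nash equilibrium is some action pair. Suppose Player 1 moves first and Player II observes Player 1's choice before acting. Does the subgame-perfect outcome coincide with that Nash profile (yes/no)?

Player II best-responds to each possible Player 1 move:
- A: Player II compares -4, 6, 1, 2 and picks X; Player 1 would get 0.
- B: Player II compares 1, 5, 2, -2 and picks X; Player 1 would get 6.
- C: Player II compares -5, 1, -2, 9 and picks Z; Player 1 would get 5.
- D: Player II compares -5, 10, 8, 6 and picks X; Player 1 would get 10.
Player 1's induced payoffs are 0, 6, 5, 10, so Player 1 commits to D. Subgame-perfect outcome: (D, X) with payoffs (10, 10).
Under simultaneous play:
Player 1's best replies: W→C; X→D; Y→D; Z→B.
Player II's best replies: A→X; B→X; C→Z; D→X.
The unique mutual best reply is (D, X), giving (10, 10).
Sequential outcome (D, X) coincides with the Nash profile (D, X).

yes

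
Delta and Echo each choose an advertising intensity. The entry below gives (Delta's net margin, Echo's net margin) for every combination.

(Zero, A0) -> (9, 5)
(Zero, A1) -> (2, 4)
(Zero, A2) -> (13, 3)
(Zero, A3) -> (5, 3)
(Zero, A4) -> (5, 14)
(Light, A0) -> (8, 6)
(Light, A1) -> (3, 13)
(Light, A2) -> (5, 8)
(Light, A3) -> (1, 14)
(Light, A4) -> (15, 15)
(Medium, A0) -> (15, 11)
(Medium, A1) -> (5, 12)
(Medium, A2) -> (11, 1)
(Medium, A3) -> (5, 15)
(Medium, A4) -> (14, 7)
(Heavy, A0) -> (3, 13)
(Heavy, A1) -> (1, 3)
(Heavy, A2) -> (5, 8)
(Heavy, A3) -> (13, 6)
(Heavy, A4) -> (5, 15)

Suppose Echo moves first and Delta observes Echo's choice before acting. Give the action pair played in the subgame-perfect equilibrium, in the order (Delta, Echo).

(Light, A4)

Delta best-responds to each possible Echo move:
- A0 → Delta plays Medium (best of 9, 8, 15, 3); Echo gets 11.
- A1 → Delta plays Medium (best of 2, 3, 5, 1); Echo gets 12.
- A2 → Delta plays Zero (best of 13, 5, 11, 5); Echo gets 3.
- A3 → Delta plays Heavy (best of 5, 1, 5, 13); Echo gets 6.
- A4 → Delta plays Light (best of 5, 15, 14, 5); Echo gets 15.
Echo's induced payoffs are 11, 12, 3, 6, 15, so Echo commits to A4. Subgame-perfect outcome: (Light, A4) with payoffs (15, 15).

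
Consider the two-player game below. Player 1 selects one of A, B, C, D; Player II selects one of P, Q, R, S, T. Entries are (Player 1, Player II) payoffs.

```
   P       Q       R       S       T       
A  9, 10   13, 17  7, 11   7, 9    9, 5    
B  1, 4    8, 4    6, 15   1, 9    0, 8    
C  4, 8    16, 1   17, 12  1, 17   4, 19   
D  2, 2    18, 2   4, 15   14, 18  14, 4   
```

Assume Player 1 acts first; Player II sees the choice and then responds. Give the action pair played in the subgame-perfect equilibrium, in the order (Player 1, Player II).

Backward induction with Player 1 moving first.
- A: BR = Q, leader payoff 13.
- B: BR = R, leader payoff 6.
- C: BR = T, leader payoff 4.
- D: BR = S, leader payoff 14.
Player 1's induced payoffs are 13, 6, 4, 14, so Player 1 commits to D. Subgame-perfect outcome: (D, S) with payoffs (14, 18).

(D, S)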